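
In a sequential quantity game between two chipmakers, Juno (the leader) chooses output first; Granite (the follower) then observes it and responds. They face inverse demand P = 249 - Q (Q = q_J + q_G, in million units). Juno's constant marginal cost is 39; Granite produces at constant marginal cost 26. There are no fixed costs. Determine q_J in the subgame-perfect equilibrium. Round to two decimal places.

Solve by backward induction. Given q_J, the follower Granite maximises π_G = (249 - q_J - q_G)q_G - 26q_G.
Setting the follower's marginal profit to zero, 223 - q_J - 2q_G = 0, i.e. q_G = (223 - q_J)/2.
The leader anticipates this reaction. Substituting into P = 249 - Q gives P = 275/2 - (1/2)q_J, so π_J = (275/2 - (1/2)q_J)q_J - 39q_J.
The leader's first-order condition 197/2 - q_J = 0 yields q_J = 197/2.
Then q_G = (223 - 197/2)/2 = 249/4.

98.50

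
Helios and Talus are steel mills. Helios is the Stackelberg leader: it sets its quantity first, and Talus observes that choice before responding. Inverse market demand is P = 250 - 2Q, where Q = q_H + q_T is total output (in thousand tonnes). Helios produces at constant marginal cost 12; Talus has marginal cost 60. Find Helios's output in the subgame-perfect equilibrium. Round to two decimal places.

Solve by backward induction. Given q_H, the follower Talus maximises π_T = (250 - 2q_H - 2q_T)q_T - 60q_T.
Setting the follower's marginal profit to zero, 190 - 2q_H - 4q_T = 0, i.e. q_T = (190 - 2q_H)/4.
Helios substitutes q_T(q_H) into its own profit: π_H = q_H(250 - 2q_H - (190 - 2q_H)/2) - 12q_H = (155 - q_H)q_H - 12q_H.
The leader's first-order condition 143 - 2q_H = 0 yields q_H = 143/2.
Then q_T = (190 - 2·(143/2))/4 = 47/4.

71.50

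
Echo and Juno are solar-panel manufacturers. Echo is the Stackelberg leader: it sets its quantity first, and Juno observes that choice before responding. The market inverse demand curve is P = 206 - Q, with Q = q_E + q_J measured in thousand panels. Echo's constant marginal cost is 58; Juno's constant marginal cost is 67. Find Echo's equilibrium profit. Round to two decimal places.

3081.13

Solve by backward induction. Given q_E, the follower Juno maximises π_J = (206 - q_E - q_J)q_J - 67q_J.
∂π_J/∂q_J = 139 - q_E - 2q_J = 0 gives the reaction function q_J = (139 - q_E)/2.
The leader anticipates this reaction. Substituting into P = 206 - Q gives P = 273/2 - (1/2)q_E, so π_E = (273/2 - (1/2)q_E)q_E - 58q_E.
Leader FOC: 157/2 - q_E = 0, so q_E = 157/2.
Then q_J = (139 - 157/2)/2 = 121/4.
Price P = 206 - 435/4 = 389/4.
Echo's profit: (389/4 - 58)·(157/2) = 3081.1250.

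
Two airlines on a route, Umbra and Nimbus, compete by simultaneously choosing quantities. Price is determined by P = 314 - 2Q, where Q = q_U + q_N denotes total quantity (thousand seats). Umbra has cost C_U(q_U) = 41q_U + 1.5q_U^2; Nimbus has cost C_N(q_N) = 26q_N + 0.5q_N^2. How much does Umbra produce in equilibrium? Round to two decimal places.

25.45

Umbra's profit: π_U = (314 - 2Q)q_U - (41q_U + (3/2)q_U²). Setting ∂π_U/∂q_U = 0: 273 - 7q_U - 2(q_N) = 0.
Nimbus's first-order condition: 288 - 5q_N - 2(q_U) = 0.
Best responses: q_U = (273 - 2q_N)/7, q_N = (288 - 2q_U)/5.
Solving the pair: q_U = 789/31, q_N = 1470/31.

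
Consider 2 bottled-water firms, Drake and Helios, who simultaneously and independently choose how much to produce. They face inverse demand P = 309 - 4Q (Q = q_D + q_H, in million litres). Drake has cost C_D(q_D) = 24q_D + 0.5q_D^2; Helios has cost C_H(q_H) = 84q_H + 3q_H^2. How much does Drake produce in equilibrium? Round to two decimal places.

28.09

Drake's profit: π_D = (309 - 4Q)q_D - (24q_D + (1/2)q_D²). Setting ∂π_D/∂q_D = 0: 285 - 9q_D - 4(q_H) = 0.
Helios's first-order condition: 225 - 14q_H - 4(q_D) = 0.
Best responses: q_D = (285 - 4q_H)/9, q_H = (225 - 4q_D)/14.
Solving the pair: q_D = 309/11, q_H = 177/22.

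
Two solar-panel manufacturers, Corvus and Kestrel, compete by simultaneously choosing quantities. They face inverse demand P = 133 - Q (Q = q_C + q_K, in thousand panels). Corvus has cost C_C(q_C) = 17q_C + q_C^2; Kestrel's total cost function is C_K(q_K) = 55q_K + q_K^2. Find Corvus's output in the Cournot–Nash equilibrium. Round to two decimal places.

25.73

Corvus's profit: π_C = (133 - Q)q_C - (17q_C + q_C²). Setting ∂π_C/∂q_C = 0: 116 - 4q_C - (q_K) = 0.
Kestrel's first-order condition: 78 - 4q_K - (q_C) = 0.
Rearranging gives the reaction functions q_C = (116 - q_K)/4 and q_K = (78 - q_C)/4.
Solving the pair: q_C = 386/15, q_K = 196/15.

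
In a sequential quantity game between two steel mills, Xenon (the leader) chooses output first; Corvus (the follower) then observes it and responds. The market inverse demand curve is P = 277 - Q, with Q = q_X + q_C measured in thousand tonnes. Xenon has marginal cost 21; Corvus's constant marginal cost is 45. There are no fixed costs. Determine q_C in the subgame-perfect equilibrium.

The follower Corvus best-responds to any q_X: π_C = (277 - Q)q_C - 45q_C.
Setting the follower's marginal profit to zero, 232 - q_X - 2q_C = 0, i.e. q_C = (232 - q_X)/2.
The leader anticipates this reaction. Substituting into P = 277 - Q gives P = 161 - (1/2)q_X, so π_X = (161 - (1/2)q_X)q_X - 21q_X.
The leader's first-order condition 140 - q_X = 0 yields q_X = 140.
Then q_C = (232 - 140)/2 = 46.

46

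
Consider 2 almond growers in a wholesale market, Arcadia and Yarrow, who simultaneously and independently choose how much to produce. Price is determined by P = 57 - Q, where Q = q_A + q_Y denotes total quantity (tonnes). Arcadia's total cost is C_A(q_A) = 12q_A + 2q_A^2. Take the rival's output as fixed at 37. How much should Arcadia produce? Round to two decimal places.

With the rival's output fixed at 37, Arcadia's profit is π_A = (57 - 37 - q_A)q_A - (12q_A + 2q_A²) = (20 - q_A)q_A - (12q_A + 2q_A²).
∂π_A/∂q_A = 8 - 6q_A = 0, so q_A = 4/3.

1.33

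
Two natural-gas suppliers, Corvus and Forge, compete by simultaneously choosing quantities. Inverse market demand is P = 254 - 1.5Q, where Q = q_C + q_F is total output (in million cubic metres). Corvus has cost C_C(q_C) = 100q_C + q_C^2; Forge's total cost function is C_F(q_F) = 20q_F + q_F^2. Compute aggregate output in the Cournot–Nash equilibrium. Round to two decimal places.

59.69

Corvus's profit: π_C = (254 - 1.5Q)q_C - (100q_C + q_C²). Setting ∂π_C/∂q_C = 0: 154 - 5q_C - (3/2)(q_F) = 0.
Forge's first-order condition: 234 - 5q_F - (3/2)(q_C) = 0.
Rearranging gives the reaction functions q_C = (154 - (3/2)q_F)/5 and q_F = (234 - (3/2)q_C)/5.
Substituting one into the other gives q_C = 1676/91 and q_F = 41.2747.
Total output Q = 1676/91 + 41.2747 = 776/13.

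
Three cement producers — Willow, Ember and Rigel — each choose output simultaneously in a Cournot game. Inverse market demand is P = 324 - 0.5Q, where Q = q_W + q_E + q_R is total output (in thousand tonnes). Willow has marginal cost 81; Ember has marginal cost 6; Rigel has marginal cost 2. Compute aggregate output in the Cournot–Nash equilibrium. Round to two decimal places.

441.50

Willow's profit: π_W = (324 - 0.5Q)q_W - (81q_W). Setting ∂π_W/∂q_W = 0: 243 - q_W - (1/2)(q_E + q_R) = 0.
Ember's first-order condition: 318 - q_E - (1/2)(q_W + q_R) = 0.
Rigel's profit: π_R = (324 - 0.5Q)q_R - (2q_R). Setting ∂π_R/∂q_R = 0: 322 - q_R - (1/2)(q_W + q_E) = 0.
Adding the 3 conditions: 883 − Q − Q = 0, i.e. Q = 883/2.
Back-substituting: q_W = (243 − 883/4)/(1/2) = 89/2, q_E = (318 − 883/4)/(1/2) = 389/2, q_R = (322 − 883/4)/(1/2) = 405/2.
Total output Q = 89/2 + 389/2 + 405/2 = 883/2.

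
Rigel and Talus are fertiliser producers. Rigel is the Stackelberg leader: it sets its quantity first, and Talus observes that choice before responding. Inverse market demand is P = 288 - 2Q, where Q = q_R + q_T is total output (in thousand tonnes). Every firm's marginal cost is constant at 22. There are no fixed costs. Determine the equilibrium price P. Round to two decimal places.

Solve by backward induction. Given q_R, the follower Talus maximises π_T = (288 - 2q_R - 2q_T)q_T - 22q_T.
Follower FOC: 266 - 2q_R - 4q_T = 0, so q_T(q_R) = (266 - 2q_R)/4.
Rigel substitutes q_T(q_R) into its own profit: π_R = q_R(288 - 2q_R - (266 - 2q_R)/2) - 22q_R = (155 - q_R)q_R - 22q_R.
Maximising: ∂π_R/∂q_R = 133 - 2q_R = 0, giving q_R = 133/2.
Then q_T = (266 - 2·(133/2))/4 = 133/4.
Total output Q = 399/4, so price P = 288 - 2·(399/4) = 177/2.

88.50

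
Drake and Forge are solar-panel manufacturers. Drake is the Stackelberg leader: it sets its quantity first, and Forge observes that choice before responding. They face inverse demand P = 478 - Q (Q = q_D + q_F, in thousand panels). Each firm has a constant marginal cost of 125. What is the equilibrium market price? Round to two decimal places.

Solve by backward induction. Given q_D, the follower Forge maximises π_F = (478 - q_D - q_F)q_F - 125q_F.
Setting the follower's marginal profit to zero, 353 - q_D - 2q_F = 0, i.e. q_F = (353 - q_D)/2.
Drake substitutes q_F(q_D) into its own profit: π_D = q_D(478 - q_D - (353 - q_D)/2) - 125q_D = (603/2 - (1/2)q_D)q_D - 125q_D.
Maximising: ∂π_D/∂q_D = 353/2 - q_D = 0, giving q_D = 353/2.
Then q_F = (353 - 353/2)/2 = 353/4.
Total output Q = 1059/4, so price P = 478 - 1059/4 = 853/4.

213.25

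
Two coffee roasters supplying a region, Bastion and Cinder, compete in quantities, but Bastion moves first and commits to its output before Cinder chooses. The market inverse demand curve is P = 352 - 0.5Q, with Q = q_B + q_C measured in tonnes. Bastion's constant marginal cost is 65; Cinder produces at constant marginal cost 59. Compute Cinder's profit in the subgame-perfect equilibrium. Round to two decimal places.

The follower Cinder best-responds to any q_B: π_C = (352 - 0.5Q)q_C - 59q_C.
∂π_C/∂q_C = 293 - (1/2)q_B - q_C = 0 gives the reaction function q_C = (293 - (1/2)q_B).
The leader anticipates this reaction. Substituting into P = 352 - 0.5Q gives P = 411/2 - (1/4)q_B, so π_B = (411/2 - (1/4)q_B)q_B - 65q_B.
The leader's first-order condition 281/2 - (1/2)q_B = 0 yields q_B = 281.
Then q_C = (293 - (1/2)·281) = 305/2.
Price P = 352 - (1/2)·(867/2) = 541/4.
Cinder's profit: (541/4 - 59)·(305/2) = 11628.1250.

11628.13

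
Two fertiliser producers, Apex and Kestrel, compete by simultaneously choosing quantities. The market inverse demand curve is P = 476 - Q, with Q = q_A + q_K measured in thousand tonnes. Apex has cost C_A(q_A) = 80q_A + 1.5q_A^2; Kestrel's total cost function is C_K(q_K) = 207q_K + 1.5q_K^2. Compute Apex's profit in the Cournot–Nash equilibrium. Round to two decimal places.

Apex's profit: π_A = (476 - Q)q_A - (80q_A + (3/2)q_A²). Setting ∂π_A/∂q_A = 0: 396 - 5q_A - (q_K) = 0.
Kestrel's profit: π_K = (476 - Q)q_K - (207q_K + (3/2)q_K²). Setting ∂π_K/∂q_K = 0: 269 - 5q_K - (q_A) = 0.
Rearranging gives the reaction functions q_A = (396 - q_K)/5 and q_K = (269 - q_A)/5.
Substituting one into the other gives q_A = 1711/24 and q_K = 949/24.
Price P = 476 - 665/6 = 365.1667.
Apex's profit: 365.1667·(1711/24) - 80·(1711/24) - (3/2)(1711/24)² = 12706.2543.

12706.25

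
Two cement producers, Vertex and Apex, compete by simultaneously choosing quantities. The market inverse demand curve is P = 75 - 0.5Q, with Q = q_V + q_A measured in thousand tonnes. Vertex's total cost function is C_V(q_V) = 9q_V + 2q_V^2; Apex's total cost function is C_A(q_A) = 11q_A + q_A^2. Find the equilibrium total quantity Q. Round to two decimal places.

Vertex's profit: π_V = (75 - 0.5Q)q_V - (9q_V + 2q_V²). Setting ∂π_V/∂q_V = 0: 66 - 5q_V - (1/2)(q_A) = 0.
Apex's first-order condition: 64 - 3q_A - (1/2)(q_V) = 0.
So q_V = (66 - (1/2)q_A)/5 and q_A = (64 - (1/2)q_V)/3.
Substituting one into the other gives q_V = 664/59 and q_A = 1148/59.
Total output Q = 664/59 + 1148/59 = 1812/59.

30.71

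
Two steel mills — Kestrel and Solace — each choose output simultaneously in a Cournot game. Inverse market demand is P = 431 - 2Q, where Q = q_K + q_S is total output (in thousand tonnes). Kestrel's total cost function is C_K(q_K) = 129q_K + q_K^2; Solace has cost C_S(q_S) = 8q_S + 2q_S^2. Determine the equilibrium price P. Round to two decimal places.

Kestrel's profit: π_K = (431 - 2Q)q_K - (129q_K + q_K²). Setting ∂π_K/∂q_K = 0: 302 - 6q_K - 2(q_S) = 0.
Solace's first-order condition: 423 - 8q_S - 2(q_K) = 0.
Rearranging gives the reaction functions q_K = (302 - 2q_S)/6 and q_S = (423 - 2q_K)/8.
Substituting one into the other gives q_K = 785/22 and q_S = 967/22.
Total output Q = 876/11, so price P = 431 - 2·(876/11) = 271.7273.

271.73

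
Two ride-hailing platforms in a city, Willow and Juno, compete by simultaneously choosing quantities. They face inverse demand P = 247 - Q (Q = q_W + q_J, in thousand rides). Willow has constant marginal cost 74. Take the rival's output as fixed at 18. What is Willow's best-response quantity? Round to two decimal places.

77.50

With the rival's output fixed at 18, Willow's profit is π_W = (247 - 18 - q_W)q_W - (74q_W) = (229 - q_W)q_W - (74q_W).
∂π_W/∂q_W = 155 - 2q_W = 0, so q_W = 155/2.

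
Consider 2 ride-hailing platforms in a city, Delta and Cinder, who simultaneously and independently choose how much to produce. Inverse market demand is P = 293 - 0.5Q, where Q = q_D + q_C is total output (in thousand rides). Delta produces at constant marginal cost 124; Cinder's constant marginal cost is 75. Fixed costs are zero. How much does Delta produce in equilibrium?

Delta's profit: π_D = (293 - 0.5Q)q_D - (124q_D). Setting ∂π_D/∂q_D = 0: 169 - q_D - (1/2)(q_C) = 0.
Cinder's first-order condition: 218 - q_C - (1/2)(q_D) = 0.
Best responses: q_D = (169 - (1/2)q_C), q_C = (218 - (1/2)q_D).
Substituting one into the other gives q_D = 80 and q_C = 178.

80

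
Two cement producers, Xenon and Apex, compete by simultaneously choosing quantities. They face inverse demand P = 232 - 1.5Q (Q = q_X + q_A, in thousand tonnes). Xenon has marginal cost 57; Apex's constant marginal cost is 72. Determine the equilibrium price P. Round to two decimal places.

120.33

Xenon's profit: π_X = (232 - 1.5Q)q_X - (57q_X). Setting ∂π_X/∂q_X = 0: 175 - 3q_X - (3/2)(q_A) = 0.
Apex's first-order condition: 160 - 3q_A - (3/2)(q_X) = 0.
Rearranging gives the reaction functions q_X = (175 - (3/2)q_A)/3 and q_A = (160 - (3/2)q_X)/3.
Solving the pair: q_X = 380/9, q_A = 290/9.
Total output Q = 670/9, so price P = 232 - (3/2)·(670/9) = 361/3.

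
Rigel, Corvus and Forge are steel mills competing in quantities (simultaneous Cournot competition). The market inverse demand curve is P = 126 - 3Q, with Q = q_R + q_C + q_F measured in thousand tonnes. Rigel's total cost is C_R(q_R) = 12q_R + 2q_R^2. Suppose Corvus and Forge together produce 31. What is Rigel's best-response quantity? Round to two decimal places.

2.10

With rivals' combined output fixed at 31, Rigel's profit is π_R = (126 - 3·31 - 3q_R)q_R - (12q_R + 2q_R²) = (33 - 3q_R)q_R - (12q_R + 2q_R²).
∂π_R/∂q_R = 21 - 10q_R = 0, so q_R = 21/10.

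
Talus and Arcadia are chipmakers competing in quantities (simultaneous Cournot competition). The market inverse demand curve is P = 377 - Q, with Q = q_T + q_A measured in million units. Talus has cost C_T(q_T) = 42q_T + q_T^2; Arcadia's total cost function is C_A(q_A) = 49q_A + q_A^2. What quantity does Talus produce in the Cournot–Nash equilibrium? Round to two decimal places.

Talus's profit: π_T = (377 - Q)q_T - (42q_T + q_T²). Setting ∂π_T/∂q_T = 0: 335 - 4q_T - (q_A) = 0.
Arcadia's profit: π_A = (377 - Q)q_A - (49q_A + q_A²). Setting ∂π_A/∂q_A = 0: 328 - 4q_A - (q_T) = 0.
Rearranging gives the reaction functions q_T = (335 - q_A)/4 and q_A = (328 - q_T)/4.
Substituting one into the other gives q_T = 1012/15 and q_A = 977/15.

67.47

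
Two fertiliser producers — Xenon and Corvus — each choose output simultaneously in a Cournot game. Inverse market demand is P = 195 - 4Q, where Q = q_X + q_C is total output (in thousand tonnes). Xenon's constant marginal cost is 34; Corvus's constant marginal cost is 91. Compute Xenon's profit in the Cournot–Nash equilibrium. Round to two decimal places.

1320.11

Xenon's profit: π_X = (195 - 4Q)q_X - (34q_X). Setting ∂π_X/∂q_X = 0: 161 - 8q_X - 4(q_C) = 0.
Corvus's profit: π_C = (195 - 4Q)q_C - (91q_C). Setting ∂π_C/∂q_C = 0: 104 - 8q_C - 4(q_X) = 0.
Rearranging gives the reaction functions q_X = (161 - 4q_C)/8 and q_C = (104 - 4q_X)/8.
Solving the pair: q_X = 109/6, q_C = 47/12.
Price P = 195 - 4·(265/12) = 320/3.
Xenon's profit: (320/3 - 34)·(109/6) = 1320.1111.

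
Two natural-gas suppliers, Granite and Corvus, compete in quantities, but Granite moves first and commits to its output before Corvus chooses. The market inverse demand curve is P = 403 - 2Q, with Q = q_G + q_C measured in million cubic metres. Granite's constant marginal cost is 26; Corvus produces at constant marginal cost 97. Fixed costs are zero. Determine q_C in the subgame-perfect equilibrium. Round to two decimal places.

20.50

The follower Corvus best-responds to any q_G: π_C = (403 - 2Q)q_C - 97q_C.
Setting the follower's marginal profit to zero, 306 - 2q_G - 4q_C = 0, i.e. q_C = (306 - 2q_G)/4.
The leader anticipates this reaction. Substituting into P = 403 - 2Q gives P = 250 - q_G, so π_G = (250 - q_G)q_G - 26q_G.
The leader's first-order condition 224 - 2q_G = 0 yields q_G = 112.
Then q_C = (306 - 2·112)/4 = 41/2.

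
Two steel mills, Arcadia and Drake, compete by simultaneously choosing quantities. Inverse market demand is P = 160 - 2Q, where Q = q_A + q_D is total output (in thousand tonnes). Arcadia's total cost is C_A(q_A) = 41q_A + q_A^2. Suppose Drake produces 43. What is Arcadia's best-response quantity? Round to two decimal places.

With the rival's output fixed at 43, Arcadia's profit is π_A = (160 - 2·43 - 2q_A)q_A - (41q_A + q_A²) = (74 - 2q_A)q_A - (41q_A + q_A²).
∂π_A/∂q_A = 33 - 6q_A = 0, so q_A = 11/2.

5.50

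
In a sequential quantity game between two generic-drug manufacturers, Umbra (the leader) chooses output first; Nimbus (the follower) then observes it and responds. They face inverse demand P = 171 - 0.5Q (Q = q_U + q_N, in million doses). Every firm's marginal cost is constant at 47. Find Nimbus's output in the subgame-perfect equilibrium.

62

The follower Nimbus best-responds to any q_U: π_N = (171 - 0.5Q)q_N - 47q_N.
∂π_N/∂q_N = 124 - (1/2)q_U - q_N = 0 gives the reaction function q_N = (124 - (1/2)q_U).
Umbra substitutes q_N(q_U) into its own profit: π_U = q_U(171 - (1/2)q_U - (124 - (1/2)q_U)/2) - 47q_U = (109 - (1/4)q_U)q_U - 47q_U.
The leader's first-order condition 62 - (1/2)q_U = 0 yields q_U = 124.
Then q_N = (124 - (1/2)·124) = 62.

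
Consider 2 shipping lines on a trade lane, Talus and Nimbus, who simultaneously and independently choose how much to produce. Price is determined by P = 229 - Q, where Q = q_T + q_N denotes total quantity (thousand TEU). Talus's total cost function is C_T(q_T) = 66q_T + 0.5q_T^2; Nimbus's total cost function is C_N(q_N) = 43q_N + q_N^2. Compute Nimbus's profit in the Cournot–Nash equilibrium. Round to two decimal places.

2578.93

Talus's profit: π_T = (229 - Q)q_T - (66q_T + (1/2)q_T²). Setting ∂π_T/∂q_T = 0: 163 - 3q_T - (q_N) = 0.
Nimbus's profit: π_N = (229 - Q)q_N - (43q_N + q_N²). Setting ∂π_N/∂q_N = 0: 186 - 4q_N - (q_T) = 0.
Best responses: q_T = (163 - q_N)/3, q_N = (186 - q_T)/4.
Solving the pair: q_T = 466/11, q_N = 395/11.
Price P = 229 - 861/11 = 1658/11.
Nimbus's profit: (1658/11)·(395/11) - 43·(395/11) - (395/11)² = 2578.9256.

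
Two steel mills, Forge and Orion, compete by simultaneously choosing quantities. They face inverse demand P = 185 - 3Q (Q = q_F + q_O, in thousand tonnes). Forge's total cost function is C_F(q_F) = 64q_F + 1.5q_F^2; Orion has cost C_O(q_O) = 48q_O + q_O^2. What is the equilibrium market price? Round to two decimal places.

117.05

Forge's profit: π_F = (185 - 3Q)q_F - (64q_F + (3/2)q_F²). Setting ∂π_F/∂q_F = 0: 121 - 9q_F - 3(q_O) = 0.
Orion's first-order condition: 137 - 8q_O - 3(q_F) = 0.
Best responses: q_F = (121 - 3q_O)/9, q_O = (137 - 3q_F)/8.
Solving the pair: q_F = 557/63, q_O = 290/21.
Total output Q = 1427/63, so price P = 185 - 3·(1427/63) = 117.0476.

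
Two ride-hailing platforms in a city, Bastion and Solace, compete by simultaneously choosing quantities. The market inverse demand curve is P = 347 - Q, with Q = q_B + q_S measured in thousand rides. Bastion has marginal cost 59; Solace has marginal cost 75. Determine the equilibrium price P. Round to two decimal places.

160.33

Bastion's profit: π_B = (347 - Q)q_B - (59q_B). Setting ∂π_B/∂q_B = 0: 288 - 2q_B - (q_S) = 0.
Solace's first-order condition: 272 - 2q_S - (q_B) = 0.
So q_B = (288 - q_S)/2 and q_S = (272 - q_B)/2.
Solving the pair: q_B = 304/3, q_S = 256/3.
Total output Q = 560/3, so price P = 347 - 560/3 = 481/3.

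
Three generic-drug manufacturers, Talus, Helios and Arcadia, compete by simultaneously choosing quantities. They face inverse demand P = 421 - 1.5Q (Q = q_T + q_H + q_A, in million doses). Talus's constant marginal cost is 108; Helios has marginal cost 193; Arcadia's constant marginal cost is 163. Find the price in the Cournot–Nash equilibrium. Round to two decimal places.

221.25

Talus's profit: π_T = (421 - 1.5Q)q_T - (108q_T). Setting ∂π_T/∂q_T = 0: 313 - 3q_T - (3/2)(q_H + q_A) = 0.
Helios's first-order condition: 228 - 3q_H - (3/2)(q_T + q_A) = 0.
Arcadia's profit: π_A = (421 - 1.5Q)q_A - (163q_A). Setting ∂π_A/∂q_A = 0: 258 - 3q_A - (3/2)(q_T + q_H) = 0.
Adding the 3 first-order conditions: 799 − 6Q = 0, so Q = 799/6.
Back-substituting: q_T = (313 − 799/4)/(3/2) = 151/2, q_H = (228 − 799/4)/(3/2) = 113/6, q_A = (258 − 799/4)/(3/2) = 233/6.
Total output Q = 799/6, so price P = 421 - (3/2)·(799/6) = 885/4.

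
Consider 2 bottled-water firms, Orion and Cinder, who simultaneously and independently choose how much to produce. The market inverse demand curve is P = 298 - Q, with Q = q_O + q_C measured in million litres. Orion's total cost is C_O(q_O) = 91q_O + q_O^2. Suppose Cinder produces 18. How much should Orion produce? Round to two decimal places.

47.25

With the rival's output fixed at 18, Orion's profit is π_O = (298 - 18 - q_O)q_O - (91q_O + q_O²) = (280 - q_O)q_O - (91q_O + q_O²).
∂π_O/∂q_O = 189 - 4q_O = 0, so q_O = 189/4.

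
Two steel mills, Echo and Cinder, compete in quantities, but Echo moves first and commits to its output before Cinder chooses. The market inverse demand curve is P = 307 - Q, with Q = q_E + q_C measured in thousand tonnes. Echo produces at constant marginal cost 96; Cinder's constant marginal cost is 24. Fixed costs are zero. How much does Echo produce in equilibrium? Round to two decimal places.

The follower Cinder best-responds to any q_E: π_C = (307 - Q)q_C - 24q_C.
∂π_C/∂q_C = 283 - q_E - 2q_C = 0 gives the reaction function q_C = (283 - q_E)/2.
Echo substitutes q_C(q_E) into its own profit: π_E = q_E(307 - q_E - (283 - q_E)/2) - 96q_E = (331/2 - (1/2)q_E)q_E - 96q_E.
The leader's first-order condition 139/2 - q_E = 0 yields q_E = 139/2.
Then q_C = (283 - 139/2)/2 = 427/4.

69.50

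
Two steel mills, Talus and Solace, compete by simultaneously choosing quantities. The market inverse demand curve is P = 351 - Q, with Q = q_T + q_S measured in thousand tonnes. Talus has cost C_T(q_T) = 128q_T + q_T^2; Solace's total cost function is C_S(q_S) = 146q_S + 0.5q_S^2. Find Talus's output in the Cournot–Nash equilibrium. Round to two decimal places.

42.18

Talus's profit: π_T = (351 - Q)q_T - (128q_T + q_T²). Setting ∂π_T/∂q_T = 0: 223 - 4q_T - (q_S) = 0.
Solace's profit: π_S = (351 - Q)q_S - (146q_S + (1/2)q_S²). Setting ∂π_S/∂q_S = 0: 205 - 3q_S - (q_T) = 0.
Best responses: q_T = (223 - q_S)/4, q_S = (205 - q_T)/3.
Solving the pair: q_T = 464/11, q_S = 597/11.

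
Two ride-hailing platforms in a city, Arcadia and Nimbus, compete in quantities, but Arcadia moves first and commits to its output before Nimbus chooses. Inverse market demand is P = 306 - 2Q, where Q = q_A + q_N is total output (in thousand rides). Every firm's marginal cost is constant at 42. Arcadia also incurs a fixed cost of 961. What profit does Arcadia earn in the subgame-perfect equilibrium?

Solve by backward induction. Given q_A, the follower Nimbus maximises π_N = (306 - 2q_A - 2q_N)q_N - 42q_N.
∂π_N/∂q_N = 264 - 2q_A - 4q_N = 0 gives the reaction function q_N = (264 - 2q_A)/4.
Arcadia substitutes q_N(q_A) into its own profit: π_A = q_A(306 - 2q_A - (264 - 2q_A)/2) - 42q_A = (174 - q_A)q_A - 42q_A.
The leader's first-order condition 132 - 2q_A = 0 yields q_A = 66.
Then q_N = (264 - 2·66)/4 = 33.
Price P = 306 - 2·99 = 108.
Arcadia's profit: (108 - 42)·66 - 961 = 3395.

3395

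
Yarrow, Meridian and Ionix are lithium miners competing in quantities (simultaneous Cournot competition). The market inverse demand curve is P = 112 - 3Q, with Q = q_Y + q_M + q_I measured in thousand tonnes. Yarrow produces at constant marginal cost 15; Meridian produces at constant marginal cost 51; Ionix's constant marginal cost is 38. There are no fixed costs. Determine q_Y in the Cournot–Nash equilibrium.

Yarrow's profit: π_Y = (112 - 3Q)q_Y - (15q_Y). Setting ∂π_Y/∂q_Y = 0: 97 - 6q_Y - 3(q_M + q_I) = 0.
Meridian's profit: π_M = (112 - 3Q)q_M - (51q_M). Setting ∂π_M/∂q_M = 0: 61 - 6q_M - 3(q_Y + q_I) = 0.
Ionix's profit: π_I = (112 - 3Q)q_I - (38q_I). Setting ∂π_I/∂q_I = 0: 74 - 6q_I - 3(q_Y + q_M) = 0.
Adding the 3 conditions: 232 − 6Q − 6Q = 0, i.e. Q = 58/3.
Back-substituting: q_Y = (97 − 58)/3 = 13, q_M = (61 − 58)/3 = 1, q_I = (74 − 58)/3 = 16/3.

13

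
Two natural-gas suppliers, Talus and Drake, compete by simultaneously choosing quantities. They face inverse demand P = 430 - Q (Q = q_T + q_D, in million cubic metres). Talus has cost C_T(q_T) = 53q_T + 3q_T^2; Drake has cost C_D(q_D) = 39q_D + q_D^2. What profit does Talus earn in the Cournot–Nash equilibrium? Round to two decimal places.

5193.29

Talus's profit: π_T = (430 - Q)q_T - (53q_T + 3q_T²). Setting ∂π_T/∂q_T = 0: 377 - 8q_T - (q_D) = 0.
Drake's first-order condition: 391 - 4q_D - (q_T) = 0.
So q_T = (377 - q_D)/8 and q_D = (391 - q_T)/4.
Substituting one into the other gives q_T = 1117/31 and q_D = 88.7419.
Price P = 430 - 124.7742 = 305.2258.
Talus's profit: 305.2258·(1117/31) - 53·(1117/31) - 3(1117/31)² = 5193.2945.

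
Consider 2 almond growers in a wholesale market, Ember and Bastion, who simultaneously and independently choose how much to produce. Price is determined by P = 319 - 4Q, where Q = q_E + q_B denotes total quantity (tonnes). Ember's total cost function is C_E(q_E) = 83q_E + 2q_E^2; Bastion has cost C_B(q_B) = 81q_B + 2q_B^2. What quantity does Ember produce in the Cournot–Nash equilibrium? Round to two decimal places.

14.69

Ember's profit: π_E = (319 - 4Q)q_E - (83q_E + 2q_E²). Setting ∂π_E/∂q_E = 0: 236 - 12q_E - 4(q_B) = 0.
Bastion's profit: π_B = (319 - 4Q)q_B - (81q_B + 2q_B²). Setting ∂π_B/∂q_B = 0: 238 - 12q_B - 4(q_E) = 0.
Rearranging gives the reaction functions q_E = (236 - 4q_B)/12 and q_B = (238 - 4q_E)/12.
Substituting one into the other gives q_E = 235/16 and q_B = 239/16.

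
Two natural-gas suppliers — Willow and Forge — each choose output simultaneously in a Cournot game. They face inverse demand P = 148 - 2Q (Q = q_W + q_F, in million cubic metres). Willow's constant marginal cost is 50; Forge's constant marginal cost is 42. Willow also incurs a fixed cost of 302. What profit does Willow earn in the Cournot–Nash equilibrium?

148

Willow's profit: π_W = (148 - 2Q)q_W - (50q_W). Setting ∂π_W/∂q_W = 0: 98 - 4q_W - 2(q_F) = 0.
Forge's first-order condition: 106 - 4q_F - 2(q_W) = 0.
Rearranging gives the reaction functions q_W = (98 - 2q_F)/4 and q_F = (106 - 2q_W)/4.
Solving the pair: q_W = 15, q_F = 19.
Price P = 148 - 2·34 = 80.
Willow's profit: (80 - 50)·15 - 302 = 148.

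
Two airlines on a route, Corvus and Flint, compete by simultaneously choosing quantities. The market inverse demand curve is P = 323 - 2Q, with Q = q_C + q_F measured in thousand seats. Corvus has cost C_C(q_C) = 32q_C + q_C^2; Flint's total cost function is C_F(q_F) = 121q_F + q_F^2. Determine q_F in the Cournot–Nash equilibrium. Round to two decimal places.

19.69

Corvus's profit: π_C = (323 - 2Q)q_C - (32q_C + q_C²). Setting ∂π_C/∂q_C = 0: 291 - 6q_C - 2(q_F) = 0.
Flint's first-order condition: 202 - 6q_F - 2(q_C) = 0.
Best responses: q_C = (291 - 2q_F)/6, q_F = (202 - 2q_C)/6.
Solving the pair: q_C = 671/16, q_F = 315/16.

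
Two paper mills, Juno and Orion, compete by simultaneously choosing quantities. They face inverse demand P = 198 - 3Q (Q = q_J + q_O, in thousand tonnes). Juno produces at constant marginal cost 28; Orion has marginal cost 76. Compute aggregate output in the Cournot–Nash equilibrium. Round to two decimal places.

Juno's profit: π_J = (198 - 3Q)q_J - (28q_J). Setting ∂π_J/∂q_J = 0: 170 - 6q_J - 3(q_O) = 0.
Orion's first-order condition: 122 - 6q_O - 3(q_J) = 0.
So q_J = (170 - 3q_O)/6 and q_O = (122 - 3q_J)/6.
Substituting one into the other gives q_J = 218/9 and q_O = 74/9.
Total output Q = 218/9 + 74/9 = 292/9.

32.44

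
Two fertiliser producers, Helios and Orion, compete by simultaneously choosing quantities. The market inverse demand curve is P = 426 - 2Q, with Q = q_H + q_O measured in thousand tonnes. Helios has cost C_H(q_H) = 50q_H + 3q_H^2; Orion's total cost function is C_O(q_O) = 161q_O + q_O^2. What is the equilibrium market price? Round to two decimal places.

296.57

Helios's profit: π_H = (426 - 2Q)q_H - (50q_H + 3q_H²). Setting ∂π_H/∂q_H = 0: 376 - 10q_H - 2(q_O) = 0.
Orion's profit: π_O = (426 - 2Q)q_O - (161q_O + q_O²). Setting ∂π_O/∂q_O = 0: 265 - 6q_O - 2(q_H) = 0.
Best responses: q_H = (376 - 2q_O)/10, q_O = (265 - 2q_H)/6.
Substituting one into the other gives q_H = 863/28 and q_O = 949/28.
Total output Q = 453/7, so price P = 426 - 2·(453/7) = 296.5714.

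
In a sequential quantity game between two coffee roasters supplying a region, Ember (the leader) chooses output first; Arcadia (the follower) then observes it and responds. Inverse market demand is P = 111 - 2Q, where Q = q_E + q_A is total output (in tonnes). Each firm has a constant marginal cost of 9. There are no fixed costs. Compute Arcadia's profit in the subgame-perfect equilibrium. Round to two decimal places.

325.13

Solve by backward induction. Given q_E, the follower Arcadia maximises π_A = (111 - 2q_E - 2q_A)q_A - 9q_A.
Setting the follower's marginal profit to zero, 102 - 2q_E - 4q_A = 0, i.e. q_A = (102 - 2q_E)/4.
Ember substitutes q_A(q_E) into its own profit: π_E = q_E(111 - 2q_E - (102 - 2q_E)/2) - 9q_E = (60 - q_E)q_E - 9q_E.
The leader's first-order condition 51 - 2q_E = 0 yields q_E = 51/2.
Then q_A = (102 - 2·(51/2))/4 = 51/4.
Price P = 111 - 2·(153/4) = 69/2.
Arcadia's profit: (69/2 - 9)·(51/4) = 325.1250.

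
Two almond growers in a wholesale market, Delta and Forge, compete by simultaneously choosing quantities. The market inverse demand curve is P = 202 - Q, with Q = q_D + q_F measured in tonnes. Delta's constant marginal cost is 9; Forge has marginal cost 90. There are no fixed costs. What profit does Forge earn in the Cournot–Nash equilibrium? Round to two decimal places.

106.78

Delta's profit: π_D = (202 - Q)q_D - (9q_D). Setting ∂π_D/∂q_D = 0: 193 - 2q_D - (q_F) = 0.
Forge's first-order condition: 112 - 2q_F - (q_D) = 0.
Best responses: q_D = (193 - q_F)/2, q_F = (112 - q_D)/2.
Substituting one into the other gives q_D = 274/3 and q_F = 31/3.
Price P = 202 - 305/3 = 301/3.
Forge's profit: (301/3 - 90)·(31/3) = 961/9.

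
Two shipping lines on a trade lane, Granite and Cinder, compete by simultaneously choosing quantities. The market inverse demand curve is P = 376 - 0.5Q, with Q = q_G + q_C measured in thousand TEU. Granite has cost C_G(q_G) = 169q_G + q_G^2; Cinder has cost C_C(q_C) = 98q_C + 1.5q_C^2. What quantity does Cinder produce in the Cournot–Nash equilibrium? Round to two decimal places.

Granite's profit: π_G = (376 - 0.5Q)q_G - (169q_G + q_G²). Setting ∂π_G/∂q_G = 0: 207 - 3q_G - (1/2)(q_C) = 0.
Cinder's first-order condition: 278 - 4q_C - (1/2)(q_G) = 0.
So q_G = (207 - (1/2)q_C)/3 and q_C = (278 - (1/2)q_G)/4.
Solving the pair: q_G = 58.6383, q_C = 62.1702.

62.17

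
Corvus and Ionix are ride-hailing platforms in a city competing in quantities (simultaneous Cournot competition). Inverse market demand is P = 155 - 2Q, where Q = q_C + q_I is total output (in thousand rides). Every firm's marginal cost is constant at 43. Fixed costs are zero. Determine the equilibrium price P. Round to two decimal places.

A representative firm's profit is π_i = q_i(155 - 2Q) - 43q_i.
Setting ∂π_i/∂q_i = 0 with rivals' quantities fixed: 112 - 4q_i - 2q_j = 0.
By symmetry each firm produces the same amount; substituting q_j = q_i yields q_i = 112/6 = 56/3.
Total output Q = 112/3, so price P = 155 - 2·(112/3) = 241/3.

80.33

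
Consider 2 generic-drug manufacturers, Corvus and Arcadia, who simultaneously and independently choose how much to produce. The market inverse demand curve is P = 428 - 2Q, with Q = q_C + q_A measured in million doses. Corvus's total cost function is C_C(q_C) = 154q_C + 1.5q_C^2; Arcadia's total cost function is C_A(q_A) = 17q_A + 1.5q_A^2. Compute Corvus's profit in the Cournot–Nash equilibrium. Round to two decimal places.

Corvus's profit: π_C = (428 - 2Q)q_C - (154q_C + (3/2)q_C²). Setting ∂π_C/∂q_C = 0: 274 - 7q_C - 2(q_A) = 0.
Arcadia's first-order condition: 411 - 7q_A - 2(q_C) = 0.
So q_C = (274 - 2q_A)/7 and q_A = (411 - 2q_C)/7.
Solving the pair: q_C = 1096/45, q_A = 51.7556.
Price P = 428 - 2·(685/9) = 275.7778.
Corvus's profit: 275.7778·(1096/45) - 154·(1096/45) - (3/2)(1096/45)² = 2076.1758.

2076.18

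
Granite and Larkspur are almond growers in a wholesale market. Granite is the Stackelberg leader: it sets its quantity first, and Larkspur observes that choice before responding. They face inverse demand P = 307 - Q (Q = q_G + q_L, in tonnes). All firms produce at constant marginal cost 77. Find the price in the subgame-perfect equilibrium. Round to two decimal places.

134.50

Solve by backward induction. Given q_G, the follower Larkspur maximises π_L = (307 - q_G - q_L)q_L - 77q_L.
Setting the follower's marginal profit to zero, 230 - q_G - 2q_L = 0, i.e. q_L = (230 - q_G)/2.
The leader anticipates this reaction. Substituting into P = 307 - Q gives P = 192 - (1/2)q_G, so π_G = (192 - (1/2)q_G)q_G - 77q_G.
The leader's first-order condition 115 - q_G = 0 yields q_G = 115.
Then q_L = (230 - 115)/2 = 115/2.
Total output Q = 345/2, so price P = 307 - 345/2 = 269/2.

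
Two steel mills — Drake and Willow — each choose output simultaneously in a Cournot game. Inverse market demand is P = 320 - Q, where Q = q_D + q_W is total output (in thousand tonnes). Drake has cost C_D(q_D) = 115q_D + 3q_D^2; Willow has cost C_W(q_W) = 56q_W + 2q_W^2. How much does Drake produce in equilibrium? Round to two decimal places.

20.55

Drake's profit: π_D = (320 - Q)q_D - (115q_D + 3q_D²). Setting ∂π_D/∂q_D = 0: 205 - 8q_D - (q_W) = 0.
Willow's profit: π_W = (320 - Q)q_W - (56q_W + 2q_W²). Setting ∂π_W/∂q_W = 0: 264 - 6q_W - (q_D) = 0.
So q_D = (205 - q_W)/8 and q_W = (264 - q_D)/6.
Substituting one into the other gives q_D = 966/47 and q_W = 1907/47.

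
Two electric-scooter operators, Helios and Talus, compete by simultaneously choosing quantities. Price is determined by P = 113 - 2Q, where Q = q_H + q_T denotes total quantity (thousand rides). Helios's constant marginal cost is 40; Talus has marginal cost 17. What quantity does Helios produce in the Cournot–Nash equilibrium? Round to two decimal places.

Helios's profit: π_H = (113 - 2Q)q_H - (40q_H). Setting ∂π_H/∂q_H = 0: 73 - 4q_H - 2(q_T) = 0.
Talus's profit: π_T = (113 - 2Q)q_T - (17q_T). Setting ∂π_T/∂q_T = 0: 96 - 4q_T - 2(q_H) = 0.
Best responses: q_H = (73 - 2q_T)/4, q_T = (96 - 2q_H)/4.
Solving the pair: q_H = 25/3, q_T = 119/6.

8.33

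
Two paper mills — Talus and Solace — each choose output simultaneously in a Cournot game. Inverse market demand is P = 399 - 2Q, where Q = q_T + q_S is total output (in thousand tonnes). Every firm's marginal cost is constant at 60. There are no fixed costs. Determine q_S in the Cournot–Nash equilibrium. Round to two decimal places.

Each firm earns π_i = (399 - 2Q)q_i - 60q_i.
First-order condition (treating rivals' output as given): 339 - 4q_i - 2q_j = 0.
With identical firms every q_j equals q_i, so q_j = q_i and 339 = 6q_i, giving q_i = 113/2.

56.50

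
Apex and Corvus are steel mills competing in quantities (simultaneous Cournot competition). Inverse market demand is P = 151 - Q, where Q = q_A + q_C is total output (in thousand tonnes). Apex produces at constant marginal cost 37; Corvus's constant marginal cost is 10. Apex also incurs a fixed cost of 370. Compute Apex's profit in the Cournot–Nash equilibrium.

471

Apex's profit: π_A = (151 - Q)q_A - (37q_A). Setting ∂π_A/∂q_A = 0: 114 - 2q_A - (q_C) = 0.
Corvus's profit: π_C = (151 - Q)q_C - (10q_C). Setting ∂π_C/∂q_C = 0: 141 - 2q_C - (q_A) = 0.
So q_A = (114 - q_C)/2 and q_C = (141 - q_A)/2.
Solving the pair: q_A = 29, q_C = 56.
Price P = 151 - 85 = 66.
Apex's profit: (66 - 37)·29 - 370 = 471.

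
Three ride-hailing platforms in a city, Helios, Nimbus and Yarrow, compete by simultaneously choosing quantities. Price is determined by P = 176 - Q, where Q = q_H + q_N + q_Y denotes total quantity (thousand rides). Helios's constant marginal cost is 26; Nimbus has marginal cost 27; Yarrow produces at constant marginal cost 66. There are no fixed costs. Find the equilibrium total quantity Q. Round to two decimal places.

Helios's profit: π_H = (176 - Q)q_H - (26q_H). Setting ∂π_H/∂q_H = 0: 150 - 2q_H - (q_N + q_Y) = 0.
Nimbus's profit: π_N = (176 - Q)q_N - (27q_N). Setting ∂π_N/∂q_N = 0: 149 - 2q_N - (q_H + q_Y) = 0.
Yarrow's first-order condition: 110 - 2q_Y - (q_H + q_N) = 0.
Adding the 3 first-order conditions: 409 − 4Q = 0, so Q = 409/4.
Back-substituting: q_H = (150 − 409/4) = 191/4, q_N = (149 − 409/4) = 187/4, q_Y = (110 − 409/4) = 31/4.
Total output Q = 191/4 + 187/4 + 31/4 = 409/4.

102.25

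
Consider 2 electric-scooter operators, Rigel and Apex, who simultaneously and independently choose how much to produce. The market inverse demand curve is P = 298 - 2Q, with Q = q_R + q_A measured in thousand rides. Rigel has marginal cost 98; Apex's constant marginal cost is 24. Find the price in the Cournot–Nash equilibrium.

Rigel's profit: π_R = (298 - 2Q)q_R - (98q_R). Setting ∂π_R/∂q_R = 0: 200 - 4q_R - 2(q_A) = 0.
Apex's first-order condition: 274 - 4q_A - 2(q_R) = 0.
So q_R = (200 - 2q_A)/4 and q_A = (274 - 2q_R)/4.
Solving the pair: q_R = 21, q_A = 58.
Total output Q = 79, so price P = 298 - 2·79 = 140.

140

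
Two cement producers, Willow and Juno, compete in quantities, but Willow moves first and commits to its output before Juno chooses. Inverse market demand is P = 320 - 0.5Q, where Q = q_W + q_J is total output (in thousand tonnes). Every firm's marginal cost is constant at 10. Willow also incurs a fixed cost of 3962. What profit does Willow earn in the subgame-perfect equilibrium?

20063

The follower Juno best-responds to any q_W: π_J = (320 - 0.5Q)q_J - 10q_J.
Follower FOC: 310 - (1/2)q_W - q_J = 0, so q_J(q_W) = (310 - (1/2)q_W).
The leader anticipates this reaction. Substituting into P = 320 - 0.5Q gives P = 165 - (1/4)q_W, so π_W = (165 - (1/4)q_W)q_W - 10q_W.
Maximising: ∂π_W/∂q_W = 155 - (1/2)q_W = 0, giving q_W = 310.
Then q_J = (310 - (1/2)·310) = 155.
Price P = 320 - (1/2)·465 = 175/2.
Willow's profit: (175/2 - 10)·310 - 3962 = 20063.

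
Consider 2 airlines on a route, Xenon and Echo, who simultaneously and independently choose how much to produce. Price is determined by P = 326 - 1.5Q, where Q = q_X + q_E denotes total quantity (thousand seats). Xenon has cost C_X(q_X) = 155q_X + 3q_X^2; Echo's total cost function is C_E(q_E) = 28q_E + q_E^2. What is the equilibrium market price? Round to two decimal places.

Xenon's profit: π_X = (326 - 1.5Q)q_X - (155q_X + 3q_X²). Setting ∂π_X/∂q_X = 0: 171 - 9q_X - (3/2)(q_E) = 0.
Echo's first-order condition: 298 - 5q_E - (3/2)(q_X) = 0.
So q_X = (171 - (3/2)q_E)/9 and q_E = (298 - (3/2)q_X)/5.
Substituting one into the other gives q_X = 544/57 and q_E = 1078/19.
Total output Q = 66.2807, so price P = 326 - (3/2)·66.2807 = 226.5789.

226.58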